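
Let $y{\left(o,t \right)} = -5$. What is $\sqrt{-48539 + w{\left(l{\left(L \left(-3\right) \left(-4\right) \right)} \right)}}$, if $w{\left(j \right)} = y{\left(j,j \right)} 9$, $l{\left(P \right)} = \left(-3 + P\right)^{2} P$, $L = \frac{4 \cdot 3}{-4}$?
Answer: $2 i \sqrt{12146} \approx 220.42 i$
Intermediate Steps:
$L = -3$ ($L = 12 \left(- \frac{1}{4}\right) = -3$)
$l{\left(P \right)} = P \left(-3 + P\right)^{2}$
$w{\left(j \right)} = -45$ ($w{\left(j \right)} = \left(-5\right) 9 = -45$)
$\sqrt{-48539 + w{\left(l{\left(L \left(-3\right) \left(-4\right) \right)} \right)}} = \sqrt{-48539 - 45} = \sqrt{-48584} = 2 i \sqrt{12146}$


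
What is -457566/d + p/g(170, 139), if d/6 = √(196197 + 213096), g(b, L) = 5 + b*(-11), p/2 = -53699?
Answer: 107398/1865 - 76261*√5053/45477 ≈ -61.616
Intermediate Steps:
p = -107398 (p = 2*(-53699) = -107398)
g(b, L) = 5 - 11*b
d = 54*√5053 (d = 6*√(196197 + 213096) = 6*√409293 = 6*(9*√5053) = 54*√5053 ≈ 3838.6)
-457566/d + p/g(170, 139) = -457566*√5053/272862 - 107398/(5 - 11*170) = -76261*√5053/45477 - 107398/(5 - 1870) = -76261*√5053/45477 - 107398/(-1865) = -76261*√5053/45477 - 107398*(-1/1865) = -76261*√5053/45477 + 107398/1865 = 107398/1865 - 76261*√5053/45477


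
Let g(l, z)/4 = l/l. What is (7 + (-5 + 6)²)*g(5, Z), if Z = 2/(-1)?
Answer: 32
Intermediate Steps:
Z = -2 (Z = 2*(-1) = -2)
g(l, z) = 4 (g(l, z) = 4*(l/l) = 4*1 = 4)
(7 + (-5 + 6)²)*g(5, Z) = (7 + (-5 + 6)²)*4 = (7 + 1²)*4 = (7 + 1)*4 = 8*4 = 32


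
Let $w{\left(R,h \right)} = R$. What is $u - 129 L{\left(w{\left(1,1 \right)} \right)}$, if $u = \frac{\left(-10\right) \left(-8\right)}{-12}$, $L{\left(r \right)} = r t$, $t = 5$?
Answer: $- \frac{1955}{3} \approx -651.67$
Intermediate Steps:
$L{\left(r \right)} = 5 r$ ($L{\left(r \right)} = r 5 = 5 r$)
$u = - \frac{20}{3}$ ($u = 80 \left(- \frac{1}{12}\right) = - \frac{20}{3} \approx -6.6667$)
$u - 129 L{\left(w{\left(1,1 \right)} \right)} = - \frac{20}{3} - 129 \cdot 5 \cdot 1 = - \frac{20}{3} - 645 = - \frac{1955}{3}$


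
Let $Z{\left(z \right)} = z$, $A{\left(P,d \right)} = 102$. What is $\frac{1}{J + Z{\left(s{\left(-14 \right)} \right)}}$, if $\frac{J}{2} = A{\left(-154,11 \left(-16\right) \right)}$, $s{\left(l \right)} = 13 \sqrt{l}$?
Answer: $\frac{102}{21991} - \frac{13 i \sqrt{14}}{43982} \approx 0.0046383 - 0.0011059 i$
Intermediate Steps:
$J = 204$ ($J = 2 \cdot 102 = 204$)
$\frac{1}{J + Z{\left(s{\left(-14 \right)} \right)}} = \frac{1}{204 + 13 \sqrt{-14}} = \frac{1}{204 + 13 i \sqrt{14}}$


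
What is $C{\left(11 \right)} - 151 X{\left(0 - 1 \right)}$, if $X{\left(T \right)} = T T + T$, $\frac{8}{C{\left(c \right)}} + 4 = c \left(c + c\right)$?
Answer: $\frac{4}{119} \approx 0.033613$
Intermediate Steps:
$C{\left(c \right)} = \frac{8}{-4 + 2 c^{2}}$ ($C{\left(c \right)} = \frac{8}{-4 + c \left(c + c\right)} = \frac{8}{-4 + c 2 c} = \frac{8}{-4 + 2 c^{2}}$)
$X{\left(T \right)} = T + T^{2}$ ($X{\left(T \right)} = T^{2} + T = T + T^{2}$)
$C{\left(11 \right)} - 151 X{\left(0 - 1 \right)} = \frac{4}{-2 + 11^{2}} - 151 \left(0 - 1\right) \left(1 + \left(0 - 1\right)\right) = \frac{4}{-2 + 121} - 151 \left(0 - 1\right) \left(1 + \left(0 - 1\right)\right) = \frac{4}{119} - 151 \left(- (1 - 1)\right) = 4 \cdot \frac{1}{119} - 151 \left(\left(-1\right) 0\right) = \frac{4}{119} - 0 = \frac{4}{119} + 0 = \frac{4}{119}$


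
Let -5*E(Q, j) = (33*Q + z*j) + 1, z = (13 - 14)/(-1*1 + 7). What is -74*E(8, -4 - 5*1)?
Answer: 19721/5 ≈ 3944.2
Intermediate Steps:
z = -1/6 (z = -1/(-1 + 7) = -1/6 ≈ -0.16667)
E(Q, j) = -1/5 - 33*Q/5 + j/30 (E(Q, j) = -((33*Q - j/6) + 1)/5 = -(1 + 33*Q - j/6)/5 = -1/5 - 33*Q/5 + j/30)
-74*E(8, -4 - 5*1) = -74*(-1/5 - 33/5*8 + (-4 - 5*1)/30) = -74*(-1/5 - 264/5 + (-4 - 5)/30) = -74*(-1/5 - 264/5 + (1/30)*(-9)) = -74*(-1/5 - 264/5 - 3/10) = -74*(-533/10) = 19721/5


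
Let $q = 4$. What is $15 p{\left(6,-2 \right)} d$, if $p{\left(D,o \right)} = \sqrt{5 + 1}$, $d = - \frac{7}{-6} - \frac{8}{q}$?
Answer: $- \frac{25 \sqrt{6}}{2} \approx -30.619$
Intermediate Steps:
$d = - \frac{5}{6}$ ($d = - \frac{7}{-6} - \frac{8}{4} = \left(-7\right) \left(- \frac{1}{6}\right) - 2 = \frac{7}{6} - 2 = - \frac{5}{6} \approx -0.83333$)
$p{\left(D,o \right)} = \sqrt{6}$
$15 p{\left(6,-2 \right)} d = 15 \sqrt{6} \left(- \frac{5}{6}\right) = - \frac{25 \sqrt{6}}{2}$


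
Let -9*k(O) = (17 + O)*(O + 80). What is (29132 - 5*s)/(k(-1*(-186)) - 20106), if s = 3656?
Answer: -24417/58738 ≈ -0.41569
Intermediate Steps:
k(O) = -(17 + O)*(80 + O)/9 (k(O) = -(17 + O)*(O + 80)/9 = -(17 + O)*(80 + O)/9)
(29132 - 5*s)/(k(-1*(-186)) - 20106) = (29132 - 5*3656)/((-1360/9 - (-97)*(-186)/9 - (-1*(-186))²/9) - 20106) = (29132 - 18280)/((-1360/9 - 97/9*186 - ⅑*186²) - 20106) = 10852/((-1360/9 - 6014/3 - ⅑*34596) - 20106) = 10852/((-1360/9 - 6014/3 - 3844) - 20106) = 10852/(-53998/9 - 20106) = 10852/(-234952/9) = 10852*(-9/234952) = -24417/58738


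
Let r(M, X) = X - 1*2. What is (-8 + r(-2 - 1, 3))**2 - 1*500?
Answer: -451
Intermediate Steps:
r(M, X) = -2 + X (r(M, X) = X - 2 = -2 + X)
(-8 + r(-2 - 1, 3))**2 - 1*500 = (-8 + (-2 + 3))**2 - 1*500 = (-8 + 1)**2 - 500 = (-7)**2 - 500 = 49 - 500 = -451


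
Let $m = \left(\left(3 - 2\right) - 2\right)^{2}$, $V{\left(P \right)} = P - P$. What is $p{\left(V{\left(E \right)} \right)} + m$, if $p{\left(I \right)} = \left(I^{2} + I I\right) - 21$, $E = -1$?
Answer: $-20$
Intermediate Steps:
$V{\left(P \right)} = 0$
$p{\left(I \right)} = -21 + 2 I^{2}$ ($p{\left(I \right)} = \left(I^{2} + I^{2}\right) - 21 = 2 I^{2} - 21 = -21 + 2 I^{2}$)
$m = 1$ ($m = \left(1 - 2\right)^{2} = \left(-1\right)^{2} = 1$)
$p{\left(V{\left(E \right)} \right)} + m = \left(-21 + 2 \cdot 0^{2}\right) + 1 = \left(-21 + 2 \cdot 0\right) + 1 = \left(-21 + 0\right) + 1 = -21 + 1 = -20$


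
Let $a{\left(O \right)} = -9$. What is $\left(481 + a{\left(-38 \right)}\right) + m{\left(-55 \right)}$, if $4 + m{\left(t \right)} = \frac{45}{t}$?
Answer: $\frac{5139}{11} \approx 467.18$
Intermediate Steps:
$m{\left(t \right)} = -4 + \frac{45}{t}$
$\left(481 + a{\left(-38 \right)}\right) + m{\left(-55 \right)} = \left(481 - 9\right) - \left(4 - \frac{45}{-55}\right) = 472 + \left(-4 + 45 \left(- \frac{1}{55}\right)\right) = 472 - \frac{53}{11} = \frac{5139}{11}$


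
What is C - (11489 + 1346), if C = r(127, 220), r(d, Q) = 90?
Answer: -12745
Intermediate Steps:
C = 90
C - (11489 + 1346) = 90 - (11489 + 1346) = 90 - 1*12835 = 90 - 12835 = -12745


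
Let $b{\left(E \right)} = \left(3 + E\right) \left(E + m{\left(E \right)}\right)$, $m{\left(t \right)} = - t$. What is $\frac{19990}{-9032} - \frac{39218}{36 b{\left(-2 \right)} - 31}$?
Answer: $\frac{176798643}{139996} \approx 1262.9$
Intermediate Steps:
$b{\left(E \right)} = 0$ ($b{\left(E \right)} = \left(3 + E\right) \left(E - E\right) = \left(3 + E\right) 0 = 0$)
$\frac{19990}{-9032} - \frac{39218}{36 b{\left(-2 \right)} - 31} = \frac{19990}{-9032} - \frac{39218}{36 \cdot 0 - 31} = 19990 \left(- \frac{1}{9032}\right) - \frac{39218}{0 - 31} = - \frac{9995}{4516} - \frac{39218}{-31} = - \frac{9995}{4516} - - \frac{39218}{31} = - \frac{9995}{4516} + \frac{39218}{31} = \frac{176798643}{139996}$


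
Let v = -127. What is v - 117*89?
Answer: -10540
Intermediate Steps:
v - 117*89 = -127 - 117*89 = -127 - 10413 = -10540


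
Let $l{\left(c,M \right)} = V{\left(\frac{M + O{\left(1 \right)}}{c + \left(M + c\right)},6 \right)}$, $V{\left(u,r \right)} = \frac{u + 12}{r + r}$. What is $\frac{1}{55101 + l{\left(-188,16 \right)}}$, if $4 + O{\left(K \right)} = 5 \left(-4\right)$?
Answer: $\frac{540}{29755081} \approx 1.8148 \cdot 10^{-5}$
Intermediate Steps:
$O{\left(K \right)} = -24$ ($O{\left(K \right)} = -4 + 5 \left(-4\right) = -4 - 20 = -24$)
$V{\left(u,r \right)} = \frac{12 + u}{2 r}$
$l{\left(c,M \right)} = 1 + \frac{-24 + M}{12 \left(M + 2 c\right)}$ ($l{\left(c,M \right)} = \frac{12 + \frac{M - 24}{c + \left(M + c\right)}}{2 \cdot 6} = \frac{1}{2} \cdot \frac{1}{6} \left(12 + \frac{-24 + M}{M + 2 c}\right) = 1 + \frac{-24 + M}{12 \left(M + 2 c\right)}$)
$\frac{1}{55101 + l{\left(-188,16 \right)}} = \frac{1}{55101 + \frac{-24 + 13 \cdot 16 + 24 \left(-188\right)}{12 \left(16 + 2 \left(-188\right)\right)}} = \frac{1}{55101 + \frac{-24 + 208 - 4512}{12 \left(16 - 376\right)}} = \frac{1}{55101 + \frac{1}{12} \frac{1}{-360} \left(-4328\right)} = \frac{1}{55101 + \frac{1}{12} \left(- \frac{1}{360}\right) \left(-4328\right)} = \frac{1}{55101 + \frac{541}{540}} = \frac{1}{\frac{29755081}{540}} = \frac{540}{29755081}$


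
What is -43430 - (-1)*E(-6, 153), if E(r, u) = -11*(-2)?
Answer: -43408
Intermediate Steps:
E(r, u) = 22
-43430 - (-1)*E(-6, 153) = -43430 - (-1)*22 = -43430 - 1*(-22) = -43430 + 22 = -43408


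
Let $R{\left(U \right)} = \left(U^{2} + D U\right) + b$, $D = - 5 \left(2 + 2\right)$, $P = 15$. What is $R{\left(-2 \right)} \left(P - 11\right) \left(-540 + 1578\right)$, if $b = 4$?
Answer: $199296$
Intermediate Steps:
$D = -20$ ($D = \left(-5\right) 4 = -20$)
$R{\left(U \right)} = 4 + U^{2} - 20 U$ ($R{\left(U \right)} = \left(U^{2} - 20 U\right) + 4 = 4 + U^{2} - 20 U$)
$R{\left(-2 \right)} \left(P - 11\right) \left(-540 + 1578\right) = \left(4 + \left(-2\right)^{2} - -40\right) \left(15 - 11\right) \left(-540 + 1578\right) = \left(4 + 4 + 40\right) 4 \cdot 1038 = 48 \cdot 4 \cdot 1038 = 192 \cdot 1038 = 199296$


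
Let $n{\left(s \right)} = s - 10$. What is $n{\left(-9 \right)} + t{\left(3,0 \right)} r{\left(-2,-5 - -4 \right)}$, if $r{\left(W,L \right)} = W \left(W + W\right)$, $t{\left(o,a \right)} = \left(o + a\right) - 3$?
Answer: $-19$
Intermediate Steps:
$t{\left(o,a \right)} = -3 + a + o$ ($t{\left(o,a \right)} = \left(a + o\right) - 3 = -3 + a + o$)
$n{\left(s \right)} = -10 + s$
$r{\left(W,L \right)} = 2 W^{2}$ ($r{\left(W,L \right)} = W 2 W = 2 W^{2}$)
$n{\left(-9 \right)} + t{\left(3,0 \right)} r{\left(-2,-5 - -4 \right)} = \left(-10 - 9\right) + \left(-3 + 0 + 3\right) 2 \left(-2\right)^{2} = -19 + 0 \cdot 2 \cdot 4 = -19 + 0 \cdot 8 = -19 + 0 = -19$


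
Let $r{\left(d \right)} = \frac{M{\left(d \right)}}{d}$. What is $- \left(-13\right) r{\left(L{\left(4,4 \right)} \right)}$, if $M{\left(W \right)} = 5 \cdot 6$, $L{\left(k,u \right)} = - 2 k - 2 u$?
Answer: $- \frac{195}{8} \approx -24.375$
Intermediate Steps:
$M{\left(W \right)} = 30$
$r{\left(d \right)} = \frac{30}{d}$
$- \left(-13\right) r{\left(L{\left(4,4 \right)} \right)} = - \left(-13\right) \frac{30}{\left(-2\right) 4 - 8} = - \left(-13\right) \frac{30}{-8 - 8} = - \left(-13\right) \frac{30}{-16} = - \left(-13\right) 30 \left(- \frac{1}{16}\right) = - \frac{\left(-13\right) \left(-15\right)}{8} = \left(-1\right) \frac{195}{8} = - \frac{195}{8}$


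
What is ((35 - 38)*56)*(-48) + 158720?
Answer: 166784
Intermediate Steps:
((35 - 38)*56)*(-48) + 158720 = -3*56*(-48) + 158720 = -168*(-48) + 158720 = 8064 + 158720 = 166784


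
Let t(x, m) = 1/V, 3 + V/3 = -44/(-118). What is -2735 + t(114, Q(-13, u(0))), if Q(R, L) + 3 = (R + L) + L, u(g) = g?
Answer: -1271834/465 ≈ -2735.1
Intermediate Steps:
V = -465/59 (V = -9 + 3*(-44/(-118)) = -9 + 3*(-44*(-1/118)) = -9 + 3*(22/59) = -9 + 66/59 = -465/59 ≈ -7.8814)
Q(R, L) = -3 + R + 2*L (Q(R, L) = -3 + ((R + L) + L) = -3 + ((L + R) + L) = -3 + (R + 2*L) = -3 + R + 2*L)
t(x, m) = -59/465 (t(x, m) = 1/(-465/59) = -59/465)
-2735 + t(114, Q(-13, u(0))) = -2735 - 59/465 = -1271834/465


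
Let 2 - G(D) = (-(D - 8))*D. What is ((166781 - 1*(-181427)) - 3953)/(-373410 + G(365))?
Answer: -344255/243103 ≈ -1.4161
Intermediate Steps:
G(D) = 2 - D*(8 - D) (G(D) = 2 - (-(D - 8))*D = 2 - (-(-8 + D))*D = 2 - (8 - D)*D = 2 - D*(8 - D))
((166781 - 1*(-181427)) - 3953)/(-373410 + G(365)) = ((166781 - 1*(-181427)) - 3953)/(-373410 + (2 + 365**2 - 8*365)) = ((166781 + 181427) - 3953)/(-373410 + (2 + 133225 - 2920)) = (348208 - 3953)/(-373410 + 130307) = 344255/(-243103) = 344255*(-1/243103) = -344255/243103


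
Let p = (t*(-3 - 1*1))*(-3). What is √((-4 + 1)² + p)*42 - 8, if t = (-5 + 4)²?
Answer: -8 + 42*√21 ≈ 184.47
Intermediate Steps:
t = 1 (t = (-1)² = 1)
p = 12 (p = (1*(-3 - 1*1))*(-3) = (1*(-3 - 1))*(-3) = (1*(-4))*(-3) = -4*(-3) = 12)
√((-4 + 1)² + p)*42 - 8 = √((-4 + 1)² + 12)*42 - 8 = √((-3)² + 12)*42 - 8 = √(9 + 12)*42 - 8 = √21*42 - 8 = 42*√21 - 8 = -8 + 42*√21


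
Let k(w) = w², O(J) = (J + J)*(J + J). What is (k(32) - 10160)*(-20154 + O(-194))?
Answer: -1191243040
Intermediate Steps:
O(J) = 4*J² (O(J) = (2*J)*(2*J) = 4*J²)
(k(32) - 10160)*(-20154 + O(-194)) = (32² - 10160)*(-20154 + 4*(-194)²) = (1024 - 10160)*(-20154 + 4*37636) = -9136*(-20154 + 150544) = -9136*130390 = -1191243040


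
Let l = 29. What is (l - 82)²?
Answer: 2809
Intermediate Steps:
(l - 82)² = (29 - 82)² = (-53)² = 2809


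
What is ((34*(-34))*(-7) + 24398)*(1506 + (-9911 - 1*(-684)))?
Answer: -250855290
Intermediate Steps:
((34*(-34))*(-7) + 24398)*(1506 + (-9911 - 1*(-684))) = (-1156*(-7) + 24398)*(1506 + (-9911 + 684)) = (8092 + 24398)*(1506 - 9227) = 32490*(-7721) = -250855290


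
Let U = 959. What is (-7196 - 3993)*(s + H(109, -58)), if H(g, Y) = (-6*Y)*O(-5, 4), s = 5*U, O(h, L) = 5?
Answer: -73120115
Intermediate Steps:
s = 4795 (s = 5*959 = 4795)
H(g, Y) = -30*Y (H(g, Y) = -6*Y*5 = -30*Y)
(-7196 - 3993)*(s + H(109, -58)) = (-7196 - 3993)*(4795 - 30*(-58)) = -11189*(4795 + 1740) = -11189*6535 = -73120115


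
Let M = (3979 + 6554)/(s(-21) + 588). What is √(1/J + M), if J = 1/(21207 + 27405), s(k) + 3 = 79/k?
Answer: √7245228508590/12206 ≈ 220.52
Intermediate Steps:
s(k) = -3 + 79/k
J = 1/48612 ≈ 2.0571e-5
M = 221193/12206 (M = (3979 + 6554)/((-3 + 79/(-21)) + 588) = 10533/((-3 + 79*(-1/21)) + 588) = 10533/((-3 - 79/21) + 588) = 10533/(-142/21 + 588) = 10533/(12206/21) = 10533*(21/12206) = 221193/12206 ≈ 18.122)
√(1/J + M) = √(1/(1/48612) + 221193/12206) = √(48612 + 221193/12206) = √(593579265/12206) = √7245228508590/12206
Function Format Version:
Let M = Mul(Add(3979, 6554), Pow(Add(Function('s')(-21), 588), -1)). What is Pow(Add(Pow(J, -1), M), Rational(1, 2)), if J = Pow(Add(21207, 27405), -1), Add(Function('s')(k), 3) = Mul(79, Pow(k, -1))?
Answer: Mul(Rational(1, 12206), Pow(7245228508590, Rational(1, 2))) ≈ 220.52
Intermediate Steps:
Function('s')(k) = Add(-3, Mul(79, Pow(k, -1)))
J = Rational(1, 48612) (J = Pow(48612, -1) = Rational(1, 48612) ≈ 2.0571e-5)
M = Rational(221193, 12206) (M = Mul(Add(3979, 6554), Pow(Add(Add(-3, Mul(79, Pow(-21, -1))), 588), -1)) = Mul(10533, Pow(Add(Add(-3, Mul(79, Rational(-1, 21))), 588), -1)) = Mul(10533, Pow(Add(Add(-3, Rational(-79, 21)), 588), -1)) = Mul(10533, Pow(Add(Rational(-142, 21), 588), -1)) = Mul(10533, Pow(Rational(12206, 21), -1)) = Mul(10533, Rational(21, 12206)) = Rational(221193, 12206) ≈ 18.122)
Pow(Add(Pow(J, -1), M), Rational(1, 2)) = Pow(Add(Pow(Rational(1, 48612), -1), Rational(221193, 12206)), Rational(1, 2)) = Pow(Add(48612, Rational(221193, 12206)), Rational(1, 2)) = Pow(Rational(593579265, 12206), Rational(1, 2)) = Mul(Rational(1, 12206), Pow(7245228508590, Rational(1, 2)))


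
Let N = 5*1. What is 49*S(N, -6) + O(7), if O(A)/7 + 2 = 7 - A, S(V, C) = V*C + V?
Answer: -1239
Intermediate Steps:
N = 5
S(V, C) = V + C*V (S(V, C) = C*V + V = V + C*V)
O(A) = 35 - 7*A (O(A) = -14 + 7*(7 - A) = -14 + (49 - 7*A) = 35 - 7*A)
49*S(N, -6) + O(7) = 49*(5*(1 - 6)) + (35 - 7*7) = 49*(5*(-5)) + (35 - 49) = 49*(-25) - 14 = -1225 - 14 = -1239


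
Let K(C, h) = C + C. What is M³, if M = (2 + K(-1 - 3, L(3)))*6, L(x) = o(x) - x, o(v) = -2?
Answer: -46656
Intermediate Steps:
L(x) = -2 - x
K(C, h) = 2*C
M = -36 (M = (2 + 2*(-1 - 3))*6 = (2 + 2*(-4))*6 = (2 - 8)*6 = -6*6 = -36)
M³ = (-36)³ = -46656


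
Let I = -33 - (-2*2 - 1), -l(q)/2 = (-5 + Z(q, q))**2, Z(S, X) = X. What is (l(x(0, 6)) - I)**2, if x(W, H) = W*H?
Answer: 484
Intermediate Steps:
x(W, H) = H*W
l(q) = -2*(-5 + q)**2
I = -28 (I = -33 - (-4 - 1) = -33 - 1*(-5) = -33 + 5 = -28)
(l(x(0, 6)) - I)**2 = (-2*(-5 + 6*0)**2 - 1*(-28))**2 = (-2*(-5 + 0)**2 + 28)**2 = (-2*(-5)**2 + 28)**2 = (-2*25 + 28)**2 = (-50 + 28)**2 = (-22)**2 = 484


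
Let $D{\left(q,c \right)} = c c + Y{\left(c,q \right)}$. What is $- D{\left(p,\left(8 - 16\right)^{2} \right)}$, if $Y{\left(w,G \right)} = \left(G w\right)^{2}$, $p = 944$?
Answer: $-3650097152$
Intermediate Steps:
$Y{\left(w,G \right)} = G^{2} w^{2}$
$D{\left(q,c \right)} = c^{2} + c^{2} q^{2}$ ($D{\left(q,c \right)} = c c + q^{2} c^{2} = c^{2} + c^{2} q^{2}$)
$- D{\left(p,\left(8 - 16\right)^{2} \right)} = - \left(\left(8 - 16\right)^{2}\right)^{2} \left(1 + 944^{2}\right) = - \left(\left(-8\right)^{2}\right)^{2} \left(1 + 891136\right) = - 64^{2} \cdot 891137 = - 4096 \cdot 891137 = \left(-1\right) 3650097152 = -3650097152$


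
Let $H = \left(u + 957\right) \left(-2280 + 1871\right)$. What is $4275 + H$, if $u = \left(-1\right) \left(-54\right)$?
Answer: $-409224$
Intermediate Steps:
$u = 54$
$H = -413499$ ($H = \left(54 + 957\right) \left(-2280 + 1871\right) = 1011 \left(-409\right) = -413499$)
$4275 + H = 4275 - 413499 = -409224$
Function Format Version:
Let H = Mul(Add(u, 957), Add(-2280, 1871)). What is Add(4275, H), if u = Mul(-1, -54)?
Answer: -409224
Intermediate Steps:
u = 54
H = -413499 (H = Mul(Add(54, 957), Add(-2280, 1871)) = Mul(1011, -409) = -413499)
Add(4275, H) = Add(4275, -413499) = -409224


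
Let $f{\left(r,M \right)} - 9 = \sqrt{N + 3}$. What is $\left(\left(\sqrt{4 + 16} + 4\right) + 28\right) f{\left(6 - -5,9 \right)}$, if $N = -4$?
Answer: $2 \left(9 + i\right) \left(16 + \sqrt{5}\right) \approx 328.25 + 36.472 i$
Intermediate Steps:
$f{\left(r,M \right)} = 9 + i$ ($f{\left(r,M \right)} = 9 + \sqrt{-4 + 3} = 9 + \sqrt{-1} = 9 + i$)
$\left(\left(\sqrt{4 + 16} + 4\right) + 28\right) f{\left(6 - -5,9 \right)} = \left(\left(\sqrt{4 + 16} + 4\right) + 28\right) \left(9 + i\right) = \left(\left(\sqrt{20} + 4\right) + 28\right) \left(9 + i\right) = \left(\left(2 \sqrt{5} + 4\right) + 28\right) \left(9 + i\right) = \left(\left(4 + 2 \sqrt{5}\right) + 28\right) \left(9 + i\right) = \left(32 + 2 \sqrt{5}\right) \left(9 + i\right) = \left(9 + i\right) \left(32 + 2 \sqrt{5}\right)$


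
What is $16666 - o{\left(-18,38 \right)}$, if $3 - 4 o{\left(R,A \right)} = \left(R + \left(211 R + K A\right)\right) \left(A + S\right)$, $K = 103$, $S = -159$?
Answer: $\frac{54803}{4} \approx 13701.0$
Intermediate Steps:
$o{\left(R,A \right)} = \frac{3}{4} - \frac{\left(-159 + A\right) \left(103 A + 212 R\right)}{4}$ ($o{\left(R,A \right)} = \frac{3}{4} - \frac{\left(R + \left(211 R + 103 A\right)\right) \left(A - 159\right)}{4} = \frac{3}{4} - \frac{\left(R + \left(103 A + 211 R\right)\right) \left(-159 + A\right)}{4} = \frac{3}{4} - \frac{\left(103 A + 212 R\right) \left(-159 + A\right)}{4} = \frac{3}{4} - \frac{\left(-159 + A\right) \left(103 A + 212 R\right)}{4}$)
$16666 - o{\left(-18,38 \right)} = 16666 - \left(\frac{3}{4} + 8427 \left(-18\right) - \frac{103 \cdot 38^{2}}{4} + \frac{16377}{4} \cdot 38 - 2014 \left(-18\right)\right) = 16666 - \left(\frac{3}{4} - 151686 - 37183 + \frac{311163}{2} + 36252\right) = 16666 - \frac{11861}{4} = \frac{54803}{4}$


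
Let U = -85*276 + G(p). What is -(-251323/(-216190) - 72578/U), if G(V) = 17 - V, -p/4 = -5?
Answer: -1962493579/461133270 ≈ -4.2558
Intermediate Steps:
p = 20 (p = -4*(-5) = 20)
U = -23463 (U = -85*276 + (17 - 1*20) = -23460 + (17 - 20) = -23460 - 3 = -23463)
-(-251323/(-216190) - 72578/U) = -(-251323/(-216190) - 72578/(-23463)) = -(-251323*(-1/216190) - 72578*(-1/23463)) = -(251323/216190 + 6598/2133) = -1*1962493579/461133270 = -1962493579/461133270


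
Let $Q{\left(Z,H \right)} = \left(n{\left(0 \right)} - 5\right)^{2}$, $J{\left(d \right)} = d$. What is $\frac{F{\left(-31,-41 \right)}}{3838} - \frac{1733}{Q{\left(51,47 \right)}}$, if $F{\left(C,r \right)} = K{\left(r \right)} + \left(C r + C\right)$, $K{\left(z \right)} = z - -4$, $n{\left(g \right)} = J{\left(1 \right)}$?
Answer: $- \frac{3316003}{30704} \approx -108.0$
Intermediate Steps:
$n{\left(g \right)} = 1$
$K{\left(z \right)} = 4 + z$ ($K{\left(z \right)} = z + 4 = 4 + z$)
$Q{\left(Z,H \right)} = 16$ ($Q{\left(Z,H \right)} = \left(1 - 5\right)^{2} = \left(-4\right)^{2} = 16$)
$F{\left(C,r \right)} = 4 + C + r + C r$ ($F{\left(C,r \right)} = \left(4 + r\right) + \left(C r + C\right) = \left(4 + r\right) + \left(C + C r\right) = 4 + C + r + C r$)
$\frac{F{\left(-31,-41 \right)}}{3838} - \frac{1733}{Q{\left(51,47 \right)}} = \frac{4 - 31 - 41 - -1271}{3838} - \frac{1733}{16} = \left(4 - 31 - 41 + 1271\right) \frac{1}{3838} - \frac{1733}{16} = 1203 \cdot \frac{1}{3838} - \frac{1733}{16} = \frac{1203}{3838} - \frac{1733}{16} = - \frac{3316003}{30704}$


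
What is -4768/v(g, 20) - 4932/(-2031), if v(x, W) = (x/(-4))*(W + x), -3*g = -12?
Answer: 408424/2031 ≈ 201.09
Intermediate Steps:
g = 4 (g = -1/3*(-12) = 4)
v(x, W) = -x*(W + x)/4 (v(x, W) = (x*(-1/4))*(W + x) = (-x/4)*(W + x) = -x*(W + x)/4)
-4768/v(g, 20) - 4932/(-2031) = -4768*(-1/(20 + 4)) - 4932/(-2031) = -4768/((-1/4*4*24)) - 4932*(-1/2031) = -4768/(-24) + 1644/677 = -4768*(-1/24) + 1644/677 = 596/3 + 1644/677 = 408424/2031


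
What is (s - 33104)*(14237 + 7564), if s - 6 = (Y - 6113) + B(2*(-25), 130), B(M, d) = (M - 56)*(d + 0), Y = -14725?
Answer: -1476276516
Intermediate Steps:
B(M, d) = d*(-56 + M) (B(M, d) = (-56 + M)*d = d*(-56 + M))
s = -34612 (s = 6 + ((-14725 - 6113) + 130*(-56 + 2*(-25))) = 6 + (-20838 + 130*(-56 - 50)) = 6 + (-20838 + 130*(-106)) = 6 + (-20838 - 13780) = 6 - 34618 = -34612)
(s - 33104)*(14237 + 7564) = (-34612 - 33104)*(14237 + 7564) = -67716*21801 = -1476276516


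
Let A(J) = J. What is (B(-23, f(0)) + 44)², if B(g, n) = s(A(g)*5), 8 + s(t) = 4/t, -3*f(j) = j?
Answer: 17106496/13225 ≈ 1293.5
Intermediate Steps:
f(j) = -j/3
s(t) = -8 + 4/t
B(g, n) = -8 + 4/(5*g) (B(g, n) = -8 + 4/((g*5)) = -8 + 4/((5*g)) = -8 + 4*(1/(5*g)) = -8 + 4/(5*g))
(B(-23, f(0)) + 44)² = ((-8 + (⅘)/(-23)) + 44)² = ((-8 + (⅘)*(-1/23)) + 44)² = ((-8 - 4/115) + 44)² = (-924/115 + 44)² = (4136/115)² = 17106496/13225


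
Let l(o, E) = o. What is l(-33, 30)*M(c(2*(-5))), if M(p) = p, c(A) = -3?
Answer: 99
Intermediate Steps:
l(-33, 30)*M(c(2*(-5))) = -33*(-3) = 99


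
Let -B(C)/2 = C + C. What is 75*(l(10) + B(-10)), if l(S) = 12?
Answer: 3900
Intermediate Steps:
B(C) = -4*C (B(C) = -2*(C + C) = -4*C)
75*(l(10) + B(-10)) = 75*(12 - 4*(-10)) = 75*(12 + 40) = 75*52 = 3900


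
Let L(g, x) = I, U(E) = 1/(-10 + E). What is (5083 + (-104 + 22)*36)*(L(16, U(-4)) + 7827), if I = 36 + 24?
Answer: 16807197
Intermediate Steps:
I = 60
L(g, x) = 60
(5083 + (-104 + 22)*36)*(L(16, U(-4)) + 7827) = (5083 + (-104 + 22)*36)*(60 + 7827) = (5083 - 82*36)*7887 = (5083 - 2952)*7887 = 2131*7887 = 16807197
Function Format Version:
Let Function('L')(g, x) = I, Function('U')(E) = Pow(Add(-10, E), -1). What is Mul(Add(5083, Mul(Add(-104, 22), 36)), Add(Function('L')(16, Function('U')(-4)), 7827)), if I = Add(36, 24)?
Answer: 16807197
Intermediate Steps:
I = 60
Function('L')(g, x) = 60
Mul(Add(5083, Mul(Add(-104, 22), 36)), Add(Function('L')(16, Function('U')(-4)), 7827)) = Mul(Add(5083, Mul(Add(-104, 22), 36)), Add(60, 7827)) = Mul(Add(5083, Mul(-82, 36)), 7887) = Mul(Add(5083, -2952), 7887) = Mul(2131, 7887) = 16807197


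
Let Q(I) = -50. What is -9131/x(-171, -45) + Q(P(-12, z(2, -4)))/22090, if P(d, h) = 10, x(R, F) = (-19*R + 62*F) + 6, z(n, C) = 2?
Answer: -20172704/1027185 ≈ -19.639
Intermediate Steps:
x(R, F) = 6 - 19*R + 62*F
-9131/x(-171, -45) + Q(P(-12, z(2, -4)))/22090 = -9131/(6 - 19*(-171) + 62*(-45)) - 50/22090 = -9131/(6 + 3249 - 2790) - 50*1/22090 = -9131/465 - 5/2209 = -20172704/1027185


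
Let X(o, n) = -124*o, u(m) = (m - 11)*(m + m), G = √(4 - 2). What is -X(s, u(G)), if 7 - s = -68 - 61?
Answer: 16864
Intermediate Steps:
s = 136 (s = 7 - (-68 - 61) = 7 - 1*(-129) = 7 + 129 = 136)
G = √2 ≈ 1.4142
u(m) = 2*m*(-11 + m) (u(m) = (-11 + m)*(2*m) = 2*m*(-11 + m))
-X(s, u(G)) = -(-124)*136 = -1*(-16864) = 16864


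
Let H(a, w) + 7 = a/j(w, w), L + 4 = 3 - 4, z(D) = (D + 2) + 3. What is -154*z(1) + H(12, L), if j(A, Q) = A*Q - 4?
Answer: -6513/7 ≈ -930.43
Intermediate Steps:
z(D) = 5 + D (z(D) = (2 + D) + 3 = 5 + D)
L = -5 (L = -4 + (3 - 4) = -4 - 1 = -5)
j(A, Q) = -4 + A*Q
H(a, w) = -7 + a/(-4 + w²) (H(a, w) = -7 + a/(-4 + w*w) = -7 + a/(-4 + w²))
-154*z(1) + H(12, L) = -154*(5 + 1) + (-7 + 12/(-4 + (-5)²)) = -154*6 + (-7 + 12/(-4 + 25)) = -924 + (-7 + 12/21) = -924 + (-7 + 12*(1/21)) = -924 + (-7 + 4/7) = -924 - 45/7 = -6513/7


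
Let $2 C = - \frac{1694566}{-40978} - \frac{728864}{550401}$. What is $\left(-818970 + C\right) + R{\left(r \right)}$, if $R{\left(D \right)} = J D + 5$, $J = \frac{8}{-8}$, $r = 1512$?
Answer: $- \frac{18504859390692919}{22554332178} \approx -8.2046 \cdot 10^{5}$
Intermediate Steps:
$J = -1$ ($J = 8 \left(- \frac{1}{8}\right) = -1$)
$R{\left(D \right)} = 5 - D$ ($R{\left(D \right)} = - D + 5 = 5 - D$)
$C = \frac{451411715987}{22554332178}$ ($C = \frac{- \frac{1694566}{-40978} - \frac{728864}{550401}}{2} = \frac{\left(-1694566\right) \left(- \frac{1}{40978}\right) - \frac{728864}{550401}}{2} = \frac{\frac{847283}{20489} - \frac{728864}{550401}}{2} = \frac{1}{2} \cdot \frac{451411715987}{11277166089} = \frac{451411715987}{22554332178} \approx 20.014$)
$\left(-818970 + C\right) + R{\left(r \right)} = \left(-818970 + \frac{451411715987}{22554332178}\right) + \left(5 - 1512\right) = - \frac{18470870012100673}{22554332178} + \left(5 - 1512\right) = - \frac{18470870012100673}{22554332178} - 1507 = - \frac{18504859390692919}{22554332178}$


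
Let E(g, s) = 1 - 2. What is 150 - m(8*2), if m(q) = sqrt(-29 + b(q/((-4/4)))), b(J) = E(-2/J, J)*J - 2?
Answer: 150 - I*sqrt(15) ≈ 150.0 - 3.873*I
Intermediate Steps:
E(g, s) = -1
b(J) = -2 - J (b(J) = -J - 2 = -2 - J)
m(q) = sqrt(-31 + q) (m(q) = sqrt(-29 + (-2 - q/((-4/4)))) = sqrt(-29 + (-2 - q/((-4*1/4)))) = sqrt(-29 + (-2 - q/(-1))) = sqrt(-29 + (-2 - q*(-1))) = sqrt(-29 + (-2 - (-1)*q)) = sqrt(-29 + (-2 + q)) = sqrt(-31 + q))
150 - m(8*2) = 150 - sqrt(-31 + 8*2) = 150 - sqrt(-31 + 16) = 150 - sqrt(-15) = 150 - I*sqrt(15)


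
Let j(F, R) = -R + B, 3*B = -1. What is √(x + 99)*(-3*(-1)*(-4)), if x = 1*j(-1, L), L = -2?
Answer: -4*√906 ≈ -120.40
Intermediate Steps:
B = -⅓ (B = (⅓)*(-1) = -⅓ ≈ -0.33333)
j(F, R) = -⅓ - R (j(F, R) = -R - ⅓ = -⅓ - R)
x = 5/3 (x = 1*(-⅓ - 1*(-2)) = 1*(-⅓ + 2) = 1*(5/3) = 5/3 ≈ 1.6667)
√(x + 99)*(-3*(-1)*(-4)) = √(5/3 + 99)*(-3*(-1)*(-4)) = √(302/3)*(3*(-4)) = (√906/3)*(-12) = -4*√906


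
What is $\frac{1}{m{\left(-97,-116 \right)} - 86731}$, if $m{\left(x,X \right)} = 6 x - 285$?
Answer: $- \frac{1}{87598} \approx -1.1416 \cdot 10^{-5}$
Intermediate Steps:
$m{\left(x,X \right)} = -285 + 6 x$
$\frac{1}{m{\left(-97,-116 \right)} - 86731} = \frac{1}{\left(-285 + 6 \left(-97\right)\right) - 86731} = \frac{1}{\left(-285 - 582\right) - 86731} = \frac{1}{-867 - 86731} = \frac{1}{-87598} = - \frac{1}{87598}$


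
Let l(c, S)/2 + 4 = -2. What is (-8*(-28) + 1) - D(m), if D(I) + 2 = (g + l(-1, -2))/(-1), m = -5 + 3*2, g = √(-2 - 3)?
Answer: 215 + I*√5 ≈ 215.0 + 2.2361*I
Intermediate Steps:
l(c, S) = -12 (l(c, S) = -8 + 2*(-2) = -8 - 4 = -12)
g = I*√5 (g = √(-5) = I*√5 ≈ 2.2361*I)
m = 1 (m = -5 + 6 = 1)
D(I) = 10 - I*√5 (D(I) = -2 + (I*√5 - 12)/(-1) = -2 + (-12 + I*√5)*(-1) = -2 + (12 - I*√5) = 10 - I*√5)
(-8*(-28) + 1) - D(m) = (-8*(-28) + 1) - (10 - I*√5) = (224 + 1) + (-10 + I*√5) = 225 + (-10 + I*√5) = 215 + I*√5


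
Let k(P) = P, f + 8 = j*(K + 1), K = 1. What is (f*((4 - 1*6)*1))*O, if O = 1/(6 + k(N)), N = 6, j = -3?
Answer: 7/3 ≈ 2.3333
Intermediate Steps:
f = -14 (f = -8 - 3*(1 + 1) = -8 - 3*2 = -8 - 6 = -14)
O = 1/12 (O = 1/(6 + 6) = 1/12 ≈ 0.083333)
(f*((4 - 1*6)*1))*O = -14*(4 - 1*6)*(1/12) = -14*(4 - 6)*(1/12) = -(-28)*(1/12) = -14*(-2)*(1/12) = 28*(1/12) = 7/3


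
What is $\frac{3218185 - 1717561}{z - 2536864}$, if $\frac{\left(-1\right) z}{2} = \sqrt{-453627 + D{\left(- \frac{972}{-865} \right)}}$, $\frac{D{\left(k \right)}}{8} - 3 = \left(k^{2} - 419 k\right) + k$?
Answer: $- \frac{712100510530358400}{1203834313633057123} + \frac{8437258440 i \sqrt{2024858667}}{1203834313633057123} \approx -0.59153 + 0.00031538 i$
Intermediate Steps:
$D{\left(k \right)} = 24 - 3344 k + 8 k^{2}$ ($D{\left(k \right)} = 24 + 8 \left(\left(k^{2} - 419 k\right) + k\right) = 24 + 8 \left(k^{2} - 418 k\right) = 24 + \left(- 3344 k + 8 k^{2}\right) = 24 - 3344 k + 8 k^{2}$)
$z = - \frac{26 i \sqrt{2024858667}}{865}$ ($z = - 2 \sqrt{-453627 + \left(24 - 3344 \left(- \frac{972}{-865}\right) + 8 \left(- \frac{972}{-865}\right)^{2}\right)} = - 2 \sqrt{-453627 + \left(24 - 3344 \left(\left(-972\right) \left(- \frac{1}{865}\right)\right) + 8 \left(\left(-972\right) \left(- \frac{1}{865}\right)\right)^{2}\right)} = - 2 \sqrt{-453627 + \left(24 - \frac{3250368}{865} + 8 \left(\frac{972}{865}\right)^{2}\right)} = - 2 \sqrt{-453627 + \left(24 - \frac{3250368}{865} + 8 \cdot \frac{944784}{748225}\right)} = - 2 \sqrt{-453627 + \left(24 - \frac{3250368}{865} + \frac{7558272}{748225}\right)} = - 2 \sqrt{-453627 - \frac{2786052648}{748225}} = - 2 \sqrt{- \frac{342201114723}{748225}} = - 2 \frac{13 i \sqrt{2024858667}}{865} = - \frac{26 i \sqrt{2024858667}}{865} \approx - 1352.6 i$)
$\frac{3218185 - 1717561}{z - 2536864} = \frac{3218185 - 1717561}{- \frac{26 i \sqrt{2024858667}}{865} - 2536864} = \frac{1500624}{-2536864 - \frac{26 i \sqrt{2024858667}}{865}}$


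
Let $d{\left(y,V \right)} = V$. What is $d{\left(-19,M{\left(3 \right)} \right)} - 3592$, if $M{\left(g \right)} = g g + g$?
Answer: $-3580$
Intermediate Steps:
$M{\left(g \right)} = g + g^{2}$ ($M{\left(g \right)} = g^{2} + g = g + g^{2}$)
$d{\left(-19,M{\left(3 \right)} \right)} - 3592 = 3 \left(1 + 3\right) - 3592 = 3 \cdot 4 - 3592 = 12 - 3592 = -3580$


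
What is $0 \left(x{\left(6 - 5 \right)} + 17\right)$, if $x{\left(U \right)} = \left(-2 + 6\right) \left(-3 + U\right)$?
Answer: $0$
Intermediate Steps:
$x{\left(U \right)} = -12 + 4 U$ ($x{\left(U \right)} = 4 \left(-3 + U\right) = -12 + 4 U$)
$0 \left(x{\left(6 - 5 \right)} + 17\right) = 0 \left(\left(-12 + 4 \left(6 - 5\right)\right) + 17\right) = 0 \left(\left(-12 + 4 \cdot 1\right) + 17\right) = 0 \left(\left(-12 + 4\right) + 17\right) = 0 \left(-8 + 17\right) = 0 \cdot 9 = 0$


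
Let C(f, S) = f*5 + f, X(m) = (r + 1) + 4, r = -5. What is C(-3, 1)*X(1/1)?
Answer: 0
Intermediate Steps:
X(m) = 0 (X(m) = (-5 + 1) + 4 = -4 + 4 = 0)
C(f, S) = 6*f (C(f, S) = 5*f + f = 6*f)
C(-3, 1)*X(1/1) = (6*(-3))*0 = -18*0 = 0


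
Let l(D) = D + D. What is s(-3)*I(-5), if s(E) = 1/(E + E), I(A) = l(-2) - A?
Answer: -⅙ ≈ -0.16667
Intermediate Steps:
l(D) = 2*D
I(A) = -4 - A (I(A) = 2*(-2) - A = -4 - A)
s(E) = 1/(2*E)
s(-3)*I(-5) = ((½)/(-3))*(-4 - 1*(-5)) = ((½)*(-⅓))*(-4 + 5) = -⅙*1 = -⅙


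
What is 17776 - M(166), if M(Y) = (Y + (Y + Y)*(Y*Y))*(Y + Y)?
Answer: -3037369880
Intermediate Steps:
M(Y) = 2*Y*(Y + 2*Y**3) (M(Y) = (Y + (2*Y)*Y**2)*(2*Y) = (Y + 2*Y**3)*(2*Y) = 2*Y*(Y + 2*Y**3))
17776 - M(166) = 17776 - 166**2*(2 + 4*166**2) = 17776 - 27556*(2 + 4*27556) = 17776 - 27556*(2 + 110224) = 17776 - 27556*110226 = 17776 - 1*3037387656 = 17776 - 3037387656 = -3037369880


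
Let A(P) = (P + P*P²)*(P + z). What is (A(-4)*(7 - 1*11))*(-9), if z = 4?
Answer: 0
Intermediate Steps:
A(P) = (4 + P)*(P + P³) (A(P) = (P + P*P²)*(P + 4) = (P + P³)*(4 + P) = (4 + P)*(P + P³))
(A(-4)*(7 - 1*11))*(-9) = ((-4*(4 - 4 + (-4)³ + 4*(-4)²))*(7 - 1*11))*(-9) = ((-4*(4 - 4 - 64 + 4*16))*(7 - 11))*(-9) = (-4*(4 - 4 - 64 + 64)*(-4))*(-9) = (-4*0*(-4))*(-9) = (0*(-4))*(-9) = 0*(-9) = 0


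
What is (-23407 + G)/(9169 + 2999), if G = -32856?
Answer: -56263/12168 ≈ -4.6238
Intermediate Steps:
(-23407 + G)/(9169 + 2999) = (-23407 - 32856)/(9169 + 2999) = -56263/12168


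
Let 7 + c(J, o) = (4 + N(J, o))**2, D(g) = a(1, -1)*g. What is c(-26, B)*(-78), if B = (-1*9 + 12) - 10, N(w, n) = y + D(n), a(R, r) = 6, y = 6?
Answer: -79326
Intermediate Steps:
D(g) = 6*g
N(w, n) = 6 + 6*n
B = -7 (B = (-9 + 12) - 10 = 3 - 10 = -7)
c(J, o) = -7 + (10 + 6*o)**2 (c(J, o) = -7 + (4 + (6 + 6*o))**2 = -7 + (10 + 6*o)**2)
c(-26, B)*(-78) = (-7 + 4*(5 + 3*(-7))**2)*(-78) = (-7 + 4*(5 - 21)**2)*(-78) = (-7 + 4*(-16)**2)*(-78) = (-7 + 4*256)*(-78) = (-7 + 1024)*(-78) = 1017*(-78) = -79326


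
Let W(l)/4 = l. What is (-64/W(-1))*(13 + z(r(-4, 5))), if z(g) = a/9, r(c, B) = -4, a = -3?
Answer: 608/3 ≈ 202.67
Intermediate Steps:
W(l) = 4*l
z(g) = -⅓ (z(g) = -3/9 = -3*⅑ = -⅓)
(-64/W(-1))*(13 + z(r(-4, 5))) = (-64/(4*(-1)))*(13 - ⅓) = -64/(-4)*(38/3) = -64*(-¼)*(38/3) = 16*(38/3) = 608/3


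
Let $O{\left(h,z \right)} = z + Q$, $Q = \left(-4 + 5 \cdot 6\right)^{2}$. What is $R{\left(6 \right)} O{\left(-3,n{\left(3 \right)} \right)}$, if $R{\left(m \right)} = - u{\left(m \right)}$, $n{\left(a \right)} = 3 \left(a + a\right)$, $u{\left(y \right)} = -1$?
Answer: $694$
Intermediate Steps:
$Q = 676$ ($Q = \left(-4 + 30\right)^{2} = 26^{2} = 676$)
$n{\left(a \right)} = 6 a$ ($n{\left(a \right)} = 3 \cdot 2 a = 6 a$)
$O{\left(h,z \right)} = 676 + z$ ($O{\left(h,z \right)} = z + 676 = 676 + z$)
$R{\left(m \right)} = 1$ ($R{\left(m \right)} = \left(-1\right) \left(-1\right) = 1$)
$R{\left(6 \right)} O{\left(-3,n{\left(3 \right)} \right)} = 1 \left(676 + 6 \cdot 3\right) = 1 \left(676 + 18\right) = 1 \cdot 694 = 694$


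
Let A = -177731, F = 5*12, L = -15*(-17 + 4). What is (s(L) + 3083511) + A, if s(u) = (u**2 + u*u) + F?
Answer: 2981890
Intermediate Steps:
L = 195 (L = -15*(-13) = 195)
F = 60
s(u) = 60 + 2*u**2 (s(u) = (u**2 + u*u) + 60 = (u**2 + u**2) + 60 = 2*u**2 + 60 = 60 + 2*u**2)
(s(L) + 3083511) + A = ((60 + 2*195**2) + 3083511) - 177731 = ((60 + 2*38025) + 3083511) - 177731 = ((60 + 76050) + 3083511) - 177731 = (76110 + 3083511) - 177731 = 3159621 - 177731 = 2981890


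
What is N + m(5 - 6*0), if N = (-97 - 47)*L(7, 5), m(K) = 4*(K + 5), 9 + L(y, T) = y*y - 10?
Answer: -4280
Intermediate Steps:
L(y, T) = -19 + y² (L(y, T) = -9 + (y*y - 10) = -9 + (y² - 10) = -9 + (-10 + y²) = -19 + y²)
m(K) = 20 + 4*K (m(K) = 4*(5 + K) = 20 + 4*K)
N = -4320 (N = (-97 - 47)*(-19 + 7²) = -144*(-19 + 49) = -144*30 = -4320)
N + m(5 - 6*0) = -4320 + (20 + 4*(5 - 6*0)) = -4320 + (20 + 4*(5 + 0)) = -4320 + (20 + 4*5) = -4320 + (20 + 20) = -4320 + 40 = -4280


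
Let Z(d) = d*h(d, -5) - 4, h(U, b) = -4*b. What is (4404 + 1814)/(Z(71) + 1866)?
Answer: 3109/1641 ≈ 1.8946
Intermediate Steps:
Z(d) = -4 + 20*d (Z(d) = d*(-4*(-5)) - 4 = d*20 - 4 = 20*d - 4 = -4 + 20*d)
(4404 + 1814)/(Z(71) + 1866) = (4404 + 1814)/((-4 + 20*71) + 1866) = 6218/((-4 + 1420) + 1866) = 6218/(1416 + 1866) = 6218/3282 = 6218*(1/3282) = 3109/1641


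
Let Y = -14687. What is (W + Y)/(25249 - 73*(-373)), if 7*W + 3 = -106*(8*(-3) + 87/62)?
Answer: -3112919/11387726 ≈ -0.27336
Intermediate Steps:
W = 74160/217 (W = -3/7 + (-106*(8*(-3) + 87/62))/7 = -3/7 + (-106*(-24 + 87*(1/62)))/7 = -3/7 + (-106*(-24 + 87/62))/7 = -3/7 + (-106*(-1401/62))/7 = -3/7 + (⅐)*(74253/31) = -3/7 + 74253/217 = 74160/217 ≈ 341.75)
(W + Y)/(25249 - 73*(-373)) = (74160/217 - 14687)/(25249 - 73*(-373)) = -3112919/(217*(25249 + 27229)) = -3112919/217/52478 = -3112919/217*1/52478 = -3112919/11387726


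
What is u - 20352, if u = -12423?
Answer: -32775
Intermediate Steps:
u - 20352 = -12423 - 20352 = -32775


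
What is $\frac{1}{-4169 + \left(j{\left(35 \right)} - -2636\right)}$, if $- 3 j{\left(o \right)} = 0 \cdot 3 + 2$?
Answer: $- \frac{3}{4601} \approx -0.00065203$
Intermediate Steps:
$j{\left(o \right)} = - \frac{2}{3}$ ($j{\left(o \right)} = - \frac{0 \cdot 3 + 2}{3} = - \frac{0 + 2}{3} = \left(- \frac{1}{3}\right) 2 = - \frac{2}{3}$)
$\frac{1}{-4169 + \left(j{\left(35 \right)} - -2636\right)} = \frac{1}{-4169 - - \frac{7906}{3}} = \frac{1}{-4169 + \left(- \frac{2}{3} + 2636\right)} = \frac{1}{-4169 + \frac{7906}{3}} = \frac{1}{- \frac{4601}{3}} = - \frac{3}{4601}$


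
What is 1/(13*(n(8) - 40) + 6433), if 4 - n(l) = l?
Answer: 1/5861 ≈ 0.00017062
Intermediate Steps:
n(l) = 4 - l
1/(13*(n(8) - 40) + 6433) = 1/(13*((4 - 1*8) - 40) + 6433) = 1/(13*((4 - 8) - 40) + 6433) = 1/(13*(-4 - 40) + 6433) = 1/(13*(-44) + 6433) = 1/(-572 + 6433) = 1/5861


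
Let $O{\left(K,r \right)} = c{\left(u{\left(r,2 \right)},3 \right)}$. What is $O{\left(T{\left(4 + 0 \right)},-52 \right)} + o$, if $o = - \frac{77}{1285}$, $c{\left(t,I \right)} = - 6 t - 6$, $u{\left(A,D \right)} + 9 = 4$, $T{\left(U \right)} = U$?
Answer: $\frac{30763}{1285} \approx 23.94$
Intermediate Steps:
$u{\left(A,D \right)} = -5$ ($u{\left(A,D \right)} = -9 + 4 = -5$)
$c{\left(t,I \right)} = -6 - 6 t$
$O{\left(K,r \right)} = 24$ ($O{\left(K,r \right)} = -6 - -30 = -6 + 30 = 24$)
$o = - \frac{77}{1285}$ ($o = \left(-77\right) \frac{1}{1285} = - \frac{77}{1285} \approx -0.059922$)
$O{\left(T{\left(4 + 0 \right)},-52 \right)} + o = 24 - \frac{77}{1285} = \frac{30763}{1285}$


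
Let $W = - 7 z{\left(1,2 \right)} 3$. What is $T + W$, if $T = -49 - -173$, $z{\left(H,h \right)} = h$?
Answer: $82$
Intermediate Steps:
$T = 124$ ($T = -49 + 173 = 124$)
$W = -42$ ($W = \left(-7\right) 2 \cdot 3 = \left(-14\right) 3 = -42$)
$T + W = 124 - 42 = 82$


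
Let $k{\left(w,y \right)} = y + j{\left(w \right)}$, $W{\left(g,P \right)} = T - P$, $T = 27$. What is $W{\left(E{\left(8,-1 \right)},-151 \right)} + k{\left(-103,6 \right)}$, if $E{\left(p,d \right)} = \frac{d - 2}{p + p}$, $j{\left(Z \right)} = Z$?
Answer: $81$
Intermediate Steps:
$E{\left(p,d \right)} = \frac{-2 + d}{2 p}$
$W{\left(g,P \right)} = 27 - P$
$k{\left(w,y \right)} = w + y$ ($k{\left(w,y \right)} = y + w = w + y$)
$W{\left(E{\left(8,-1 \right)},-151 \right)} + k{\left(-103,6 \right)} = \left(27 - -151\right) + \left(-103 + 6\right) = \left(27 + 151\right) - 97 = 178 - 97 = 81$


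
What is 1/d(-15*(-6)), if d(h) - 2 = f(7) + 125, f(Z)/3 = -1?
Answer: 1/124 ≈ 0.0080645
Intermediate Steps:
f(Z) = -3 (f(Z) = 3*(-1) = -3)
d(h) = 124 (d(h) = 2 + (-3 + 125) = 2 + 122 = 124)
1/d(-15*(-6)) = 1/124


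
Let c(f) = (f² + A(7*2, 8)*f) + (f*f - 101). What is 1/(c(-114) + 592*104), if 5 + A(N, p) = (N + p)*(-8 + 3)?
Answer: 1/100569 ≈ 9.9434e-6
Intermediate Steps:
A(N, p) = -5 - 5*N - 5*p (A(N, p) = -5 + (N + p)*(-8 + 3) = -5 + (N + p)*(-5) = -5 + (-5*N - 5*p) = -5 - 5*N - 5*p)
c(f) = -101 - 115*f + 2*f² (c(f) = (f² + (-5 - 35*2 - 5*8)*f) + (f*f - 101) = (f² + (-5 - 5*14 - 40)*f) + (f² - 101) = (f² + (-5 - 70 - 40)*f) + (-101 + f²) = (f² - 115*f) + (-101 + f²) = -101 - 115*f + 2*f²)
1/(c(-114) + 592*104) = 1/((-101 - 115*(-114) + 2*(-114)²) + 592*104) = 1/((-101 + 13110 + 2*12996) + 61568) = 1/((-101 + 13110 + 25992) + 61568) = 1/(39001 + 61568) = 1/100569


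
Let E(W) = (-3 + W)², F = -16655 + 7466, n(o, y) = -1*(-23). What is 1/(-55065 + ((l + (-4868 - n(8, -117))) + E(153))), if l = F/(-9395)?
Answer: -9395/351889931 ≈ -2.6699e-5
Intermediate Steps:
n(o, y) = 23
F = -9189
l = 9189/9395 (l = -9189/(-9395) = -9189*(-1/9395) = 9189/9395 ≈ 0.97807)
1/(-55065 + ((l + (-4868 - n(8, -117))) + E(153))) = 1/(-55065 + ((9189/9395 + (-4868 - 1*23)) + (-3 + 153)²)) = 1/(-55065 + ((9189/9395 + (-4868 - 23)) + 150²)) = 1/(-55065 + ((9189/9395 - 4891) + 22500)) = 1/(-55065 + (-45941756/9395 + 22500)) = 1/(-55065 + 165445744/9395) = 1/(-351889931/9395) = -9395/351889931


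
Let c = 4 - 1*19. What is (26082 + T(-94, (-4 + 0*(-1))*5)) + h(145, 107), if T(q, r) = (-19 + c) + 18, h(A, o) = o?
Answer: 26173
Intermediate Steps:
c = -15 (c = 4 - 19 = -15)
T(q, r) = -16 (T(q, r) = (-19 - 15) + 18 = -34 + 18 = -16)
(26082 + T(-94, (-4 + 0*(-1))*5)) + h(145, 107) = (26082 - 16) + 107 = 26066 + 107 = 26173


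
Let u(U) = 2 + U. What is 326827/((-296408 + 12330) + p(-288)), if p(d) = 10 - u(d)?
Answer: -326827/283782 ≈ -1.1517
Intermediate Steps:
p(d) = 8 - d (p(d) = 10 - (2 + d) = 10 + (-2 - d) = 8 - d)
326827/((-296408 + 12330) + p(-288)) = 326827/((-296408 + 12330) + (8 - 1*(-288))) = 326827/(-284078 + (8 + 288)) = 326827/(-284078 + 296) = 326827/(-283782) = 326827*(-1/283782) = -326827/283782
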